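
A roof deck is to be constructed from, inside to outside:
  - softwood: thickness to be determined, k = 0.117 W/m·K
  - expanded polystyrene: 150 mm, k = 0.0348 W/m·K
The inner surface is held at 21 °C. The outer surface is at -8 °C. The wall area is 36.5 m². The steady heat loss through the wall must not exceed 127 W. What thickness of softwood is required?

L ≈ 471 mm

Using the resistance-network approach (series):
R_expanded polystyrene = L/(kA) = 0.15/(0.0348×36.5) = 0.1181 K/W
Sum of the known resistances R_other = 0.1181 K/W
Required total resistance R_tot = ΔT/Q_allow = 29/127 = 0.2283 K/W
R_softwood = R_tot − R_other = 0.1103 K/W
L = R·k·A = 0.1103×0.117×36.5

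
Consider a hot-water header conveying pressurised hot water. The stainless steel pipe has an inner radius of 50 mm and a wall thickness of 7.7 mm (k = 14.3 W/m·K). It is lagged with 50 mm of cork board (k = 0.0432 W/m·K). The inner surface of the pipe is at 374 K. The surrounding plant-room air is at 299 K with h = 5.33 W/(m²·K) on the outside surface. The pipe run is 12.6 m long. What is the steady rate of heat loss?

Q ≈ 367 W

For a radial system each layer contributes R = ln(r_out/r_in)/(2πkL); films add R = 1/(hA).
R_stainless steel pipe wall = ln(57.7/50)/(2π×14.3×12.6) = 1.265×10^-4 K/W
R_cork board = ln(107.7/57.7)/(2π×0.0432×12.6) = 0.1825 K/W
R_outer film = 1/(h_o·2πr_oL) = 1/(5.33×2π×0.1077×12.6) = 0.022 K/W
R_total = 0.2046 K/W
Q = ΔT/R_total = 75/0.2046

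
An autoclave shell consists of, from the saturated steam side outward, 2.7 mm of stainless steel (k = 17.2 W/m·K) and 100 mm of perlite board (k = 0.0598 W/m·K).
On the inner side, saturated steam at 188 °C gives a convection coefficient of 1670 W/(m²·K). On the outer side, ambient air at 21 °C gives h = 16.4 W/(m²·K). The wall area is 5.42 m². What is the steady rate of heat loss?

Q ≈ 522 W

Series thermal resistances:
R_inner film = 1/(h_i·A) = 1/(1670×5.42) = 1.105×10^-4 K/W
R_stainless steel = L/(kA) = 0.0027/(17.2×5.42) = 2.896×10^-5 K/W
R_perlite board = L/(kA) = 0.1/(0.0598×5.42) = 0.3085 K/W
R_outer film = 1/(h_o·A) = 1/(16.4×5.42) = 0.01125 K/W
R_total = 0.3199 K/W
Q = ΔT / R_total = 167 / 0.3199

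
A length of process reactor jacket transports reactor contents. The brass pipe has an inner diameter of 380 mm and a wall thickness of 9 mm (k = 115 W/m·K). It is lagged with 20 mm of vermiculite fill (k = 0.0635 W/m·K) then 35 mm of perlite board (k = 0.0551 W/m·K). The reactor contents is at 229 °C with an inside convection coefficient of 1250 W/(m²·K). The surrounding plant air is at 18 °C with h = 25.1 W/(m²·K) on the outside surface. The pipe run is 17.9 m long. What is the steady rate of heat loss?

Q ≈ 5440 W

Radial resistances (cylindrical: R_cond = ln(r_o/r_i)/(2πkL), R_conv = 1/(h·2πrL)):
R_inner film = 1/(h_i·2πr₁L) = 1/(1250×2π×0.19×17.9) = 3.744×10^-5 K/W
R_brass pipe wall = ln(199/190)/(2π×115×17.9) = 3.578×10^-6 K/W
R_vermiculite fill = ln(219/199)/(2π×0.0635×17.9) = 0.01341 K/W
R_perlite board = ln(254/219)/(2π×0.0551×17.9) = 0.02392 K/W
R_outer film = 1/(h_o·2πr_oL) = 1/(25.1×2π×0.254×17.9) = 0.001395 K/W
R_total = 0.03877 K/W
Q = ΔT/R_total = 211/0.03877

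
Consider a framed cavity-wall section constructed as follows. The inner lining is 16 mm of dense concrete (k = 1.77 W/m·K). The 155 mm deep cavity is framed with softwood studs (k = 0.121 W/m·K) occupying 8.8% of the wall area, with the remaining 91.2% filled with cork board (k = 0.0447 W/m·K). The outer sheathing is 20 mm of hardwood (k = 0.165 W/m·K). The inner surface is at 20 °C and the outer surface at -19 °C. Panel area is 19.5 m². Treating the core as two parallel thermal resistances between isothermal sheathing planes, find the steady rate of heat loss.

Sheathing layers in series; stud and cavity paths in parallel between them.
R_inner = 0.016/(1.77×19.5) = 4.636×10^-4 K/W
R_stud  = 0.155/(0.121×0.088×19.5) = 0.7465 K/W
R_cav   = 0.155/(0.0447×0.912×19.5) = 0.195 K/W
1/R_core = 1/R_stud + 1/R_cav → R_core = 0.1546 K/W
R_outer = 0.02/(0.165×19.5) = 0.006216 K/W
R_total = 0.1613 K/W
Q = ΔT/R_total = 39/0.1613

Q ≈ 242 W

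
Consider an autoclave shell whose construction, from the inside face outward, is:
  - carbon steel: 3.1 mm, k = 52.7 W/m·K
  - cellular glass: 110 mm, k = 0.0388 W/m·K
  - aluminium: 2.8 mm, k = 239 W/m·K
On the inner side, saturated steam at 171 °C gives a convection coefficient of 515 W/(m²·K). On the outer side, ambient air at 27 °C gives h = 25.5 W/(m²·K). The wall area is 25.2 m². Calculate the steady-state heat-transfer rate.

Q ≈ 1260 W

Thermal resistances in series:
R_inner film = 1/(h_i·A) = 1/(515×25.2) = 7.705×10^-5 K/W
R_carbon steel = L/(kA) = 0.0031/(52.7×25.2) = 2.334×10^-6 K/W
R_cellular glass = L/(kA) = 0.11/(0.0388×25.2) = 0.1125 K/W
R_aluminium = L/(kA) = 0.0028/(239×25.2) = 4.649×10^-7 K/W
R_outer film = 1/(h_o·A) = 1/(25.5×25.2) = 0.001556 K/W
R_total = 0.1141 K/W
Q = ΔT / R_total = 144 / 0.1141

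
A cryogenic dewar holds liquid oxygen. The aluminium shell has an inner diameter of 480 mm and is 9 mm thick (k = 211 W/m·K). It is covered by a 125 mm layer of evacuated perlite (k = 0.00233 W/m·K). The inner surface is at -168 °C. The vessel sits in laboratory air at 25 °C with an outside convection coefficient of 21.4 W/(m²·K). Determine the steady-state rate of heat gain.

Spherical conduction: R = (1/r_in − 1/r_out)/(4πk) per layer; series-sum.
R_aluminium shell = (1/0.24 − 1/0.249)/(4π×211) = 5.68×10^-5 K/W
R_evacuated perlite = (1/0.249 − 1/0.374)/(4π×0.00233) = 45.84 K/W
R_outer film = 1/(h·4πr_o²) = 1/(21.4×4π×0.374²) = 0.02658 K/W
R_total = 45.87 K/W
Q = ΔT/R_total = 193/45.87

Q ≈ 4.21 W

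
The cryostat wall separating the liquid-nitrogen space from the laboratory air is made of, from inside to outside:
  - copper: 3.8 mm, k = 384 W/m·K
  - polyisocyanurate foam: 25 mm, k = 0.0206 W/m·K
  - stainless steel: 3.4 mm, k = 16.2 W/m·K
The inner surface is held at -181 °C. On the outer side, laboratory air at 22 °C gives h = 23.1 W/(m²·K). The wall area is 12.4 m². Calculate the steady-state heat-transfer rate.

Using the resistance-network approach (series):
R_copper = L/(kA) = 0.0038/(384×12.4) = 7.981×10^-7 K/W
R_polyisocyanurate foam = L/(kA) = 0.025/(0.0206×12.4) = 0.09787 K/W
R_stainless steel = L/(kA) = 0.0034/(16.2×12.4) = 1.693×10^-5 K/W
R_outer film = 1/(h_o·A) = 1/(23.1×12.4) = 0.003491 K/W
R_total = 0.1014 K/W
Q = ΔT / R_total = 203 / 0.1014

Q ≈ 2000 W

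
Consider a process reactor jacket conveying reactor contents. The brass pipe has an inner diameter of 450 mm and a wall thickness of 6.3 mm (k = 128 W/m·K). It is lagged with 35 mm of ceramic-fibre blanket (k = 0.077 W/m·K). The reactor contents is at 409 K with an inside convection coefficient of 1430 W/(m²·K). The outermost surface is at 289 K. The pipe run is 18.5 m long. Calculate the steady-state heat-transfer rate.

Radial resistances (cylindrical: R_cond = ln(r_o/r_i)/(2πkL), R_conv = 1/(h·2πrL)):
R_inner film = 1/(h_i·2πr₁L) = 1/(1430×2π×0.225×18.5) = 2.674×10^-5 K/W
R_brass pipe wall = ln(231.3/225)/(2π×128×18.5) = 1.856×10^-6 K/W
R_ceramic-fibre blanket = ln(266.3/231.3)/(2π×0.077×18.5) = 0.01574 K/W
R_total = 0.01577 K/W
Q = ΔT/R_total = 120/0.01577

Q ≈ 7610 W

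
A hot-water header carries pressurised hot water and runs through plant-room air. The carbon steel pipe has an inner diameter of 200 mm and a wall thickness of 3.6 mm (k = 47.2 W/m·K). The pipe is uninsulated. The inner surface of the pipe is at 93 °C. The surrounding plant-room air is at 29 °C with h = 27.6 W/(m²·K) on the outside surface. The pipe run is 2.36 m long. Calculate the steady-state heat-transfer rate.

Radial resistances (cylindrical: R_cond = ln(r_o/r_i)/(2πkL), R_conv = 1/(h·2πrL)):
R_carbon steel pipe wall = ln(103.6/100)/(2π×47.2×2.36) = 5.053×10^-5 K/W
R_outer film = 1/(h_o·2πr_oL) = 1/(27.6×2π×0.1036×2.36) = 0.02359 K/W
R_total = 0.02364 K/W
Q = ΔT/R_total = 64/0.02364

Q ≈ 2710 W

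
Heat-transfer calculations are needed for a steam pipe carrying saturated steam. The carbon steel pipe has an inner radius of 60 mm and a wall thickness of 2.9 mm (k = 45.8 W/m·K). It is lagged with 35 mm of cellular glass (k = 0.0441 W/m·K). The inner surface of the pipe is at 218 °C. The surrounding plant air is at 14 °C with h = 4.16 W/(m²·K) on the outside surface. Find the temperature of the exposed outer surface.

T ≈ 54.1 °C

Per-layer cylindrical resistances, series-summed:
R_carbon steel pipe wall = ln(62.9/60)/(2π×45.8×1) = 1.64×10^-4 K/W
R_cellular glass = ln(97.9/62.9)/(2π×0.0441×1) = 1.597 K/W
R_outer film = 1/(h_o·2πr_oL) = 1/(4.16×2π×0.0979×1) = 0.3908 K/W
R_total = 1.988 K/W
Q = ΔT/R_total = 204/1.988
Q = 103 W/m
T_interface = T_inner − Q·ΣR(inner→interface) = 218 − 103×1.597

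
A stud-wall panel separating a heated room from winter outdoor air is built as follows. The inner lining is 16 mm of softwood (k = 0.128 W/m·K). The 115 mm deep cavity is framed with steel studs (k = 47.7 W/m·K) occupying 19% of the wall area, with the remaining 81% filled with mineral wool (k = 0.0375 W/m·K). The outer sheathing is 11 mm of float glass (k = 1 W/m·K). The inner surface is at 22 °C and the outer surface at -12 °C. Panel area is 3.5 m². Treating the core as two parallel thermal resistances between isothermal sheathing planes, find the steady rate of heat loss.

Sheathing layers in series; stud and cavity paths in parallel between them.
R_inner = 0.016/(0.128×3.5) = 0.03571 K/W
R_stud  = 0.115/(47.7×0.19×3.5) = 0.003625 K/W
R_cav   = 0.115/(0.0375×0.81×3.5) = 1.082 K/W
1/R_core = 1/R_stud + 1/R_cav → R_core = 0.003613 K/W
R_outer = 0.011/(1×3.5) = 0.003143 K/W
R_total = 0.04247 K/W
Q = ΔT/R_total = 34/0.04247

Q ≈ 801 W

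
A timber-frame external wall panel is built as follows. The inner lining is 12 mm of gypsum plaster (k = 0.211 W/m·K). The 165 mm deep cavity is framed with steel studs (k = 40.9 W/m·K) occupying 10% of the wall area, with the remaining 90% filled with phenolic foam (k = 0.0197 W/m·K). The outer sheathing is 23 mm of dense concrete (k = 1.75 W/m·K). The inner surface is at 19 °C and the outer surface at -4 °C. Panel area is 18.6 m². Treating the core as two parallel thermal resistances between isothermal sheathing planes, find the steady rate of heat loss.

Q ≈ 3880 W

Sheathing layers in series; stud and cavity paths in parallel between them.
R_inner = 0.012/(0.211×18.6) = 0.003058 K/W
R_stud  = 0.165/(40.9×0.1×18.6) = 0.002169 K/W
R_cav   = 0.165/(0.0197×0.9×18.6) = 0.5003 K/W
1/R_core = 1/R_stud + 1/R_cav → R_core = 0.00216 K/W
R_outer = 0.023/(1.75×18.6) = 7.066×10^-4 K/W
R_total = 0.005924 K/W
Q = ΔT/R_total = 23/0.005924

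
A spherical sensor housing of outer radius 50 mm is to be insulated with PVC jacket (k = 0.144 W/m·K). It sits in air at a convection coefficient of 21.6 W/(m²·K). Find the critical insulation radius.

For a sphere r_cr = 2k/h = 2×0.144/21.6
r_cr = 13.3 mm; since the bare radius (50 mm) is above r_cr, any added insulation will reduce heat loss.

r_cr ≈ 13.3 mm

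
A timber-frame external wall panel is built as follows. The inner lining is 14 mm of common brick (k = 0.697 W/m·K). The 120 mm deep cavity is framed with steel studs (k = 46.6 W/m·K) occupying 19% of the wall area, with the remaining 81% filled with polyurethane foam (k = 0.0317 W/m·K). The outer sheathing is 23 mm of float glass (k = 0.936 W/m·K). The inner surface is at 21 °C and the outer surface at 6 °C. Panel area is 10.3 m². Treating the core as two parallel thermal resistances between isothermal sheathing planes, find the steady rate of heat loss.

Q ≈ 2660 W

Sheathing layers in series; stud and cavity paths in parallel between them.
R_inner = 0.014/(0.697×10.3) = 0.00195 K/W
R_stud  = 0.12/(46.6×0.19×10.3) = 0.001316 K/W
R_cav   = 0.12/(0.0317×0.81×10.3) = 0.4537 K/W
1/R_core = 1/R_stud + 1/R_cav → R_core = 0.001312 K/W
R_outer = 0.023/(0.936×10.3) = 0.002386 K/W
R_total = 0.005648 K/W
Q = ΔT/R_total = 15/0.005648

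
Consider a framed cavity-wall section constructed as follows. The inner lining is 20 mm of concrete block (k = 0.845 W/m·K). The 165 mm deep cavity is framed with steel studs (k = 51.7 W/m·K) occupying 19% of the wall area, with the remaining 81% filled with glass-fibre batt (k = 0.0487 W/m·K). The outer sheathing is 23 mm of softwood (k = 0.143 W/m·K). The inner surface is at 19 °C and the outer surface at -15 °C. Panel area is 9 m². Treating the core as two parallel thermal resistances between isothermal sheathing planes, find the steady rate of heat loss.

Sheathing layers in series; stud and cavity paths in parallel between them.
R_inner = 0.02/(0.845×9) = 0.00263 K/W
R_stud  = 0.165/(51.7×0.19×9) = 0.001866 K/W
R_cav   = 0.165/(0.0487×0.81×9) = 0.4648 K/W
1/R_core = 1/R_stud + 1/R_cav → R_core = 0.001859 K/W
R_outer = 0.023/(0.143×9) = 0.01787 K/W
R_total = 0.02236 K/W
Q = ΔT/R_total = 34/0.02236

Q ≈ 1520 W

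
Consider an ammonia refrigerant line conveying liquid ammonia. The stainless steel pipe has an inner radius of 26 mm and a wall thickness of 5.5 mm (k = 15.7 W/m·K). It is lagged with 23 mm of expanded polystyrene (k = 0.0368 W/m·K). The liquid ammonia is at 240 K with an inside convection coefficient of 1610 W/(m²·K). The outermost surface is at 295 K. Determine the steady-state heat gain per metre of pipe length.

Treating each annulus and film as a series resistance:
R_inner film = 1/(h_i·2πr₁L) = 1/(1610×2π×0.026×1) = 0.003802 K/W
R_stainless steel pipe wall = ln(31.5/26)/(2π×15.7×1) = 0.001945 K/W
R_expanded polystyrene = ln(54.5/31.5)/(2π×0.0368×1) = 2.371 K/W
R_total = 2.377 K/W
Q = ΔT/R_total = 55/2.377

q′ ≈ 23.1 W/m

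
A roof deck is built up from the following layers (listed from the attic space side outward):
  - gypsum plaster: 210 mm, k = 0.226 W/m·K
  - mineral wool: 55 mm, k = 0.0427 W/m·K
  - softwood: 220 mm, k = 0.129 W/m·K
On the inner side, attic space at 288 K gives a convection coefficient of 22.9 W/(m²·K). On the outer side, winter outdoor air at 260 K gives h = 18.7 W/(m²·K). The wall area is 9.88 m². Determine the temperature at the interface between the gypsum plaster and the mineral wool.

T ≈ 281 K

Series thermal resistances:
R_inner film = 1/(h_i·A) = 1/(22.9×9.88) = 0.00442 K/W
R_gypsum plaster = L/(kA) = 0.21/(0.226×9.88) = 0.09405 K/W
R_mineral wool = L/(kA) = 0.055/(0.0427×9.88) = 0.1304 K/W
R_softwood = L/(kA) = 0.22/(0.129×9.88) = 0.1726 K/W
R_outer film = 1/(h_o·A) = 1/(18.7×9.88) = 0.005413 K/W
R_total = 0.4069 K/W;  Q = ΔT/R_total = 28/0.4069 = 68.82 W
T_interface = T_inner − Q·ΣR(inner→interface) = 288 − 68.8×0.09847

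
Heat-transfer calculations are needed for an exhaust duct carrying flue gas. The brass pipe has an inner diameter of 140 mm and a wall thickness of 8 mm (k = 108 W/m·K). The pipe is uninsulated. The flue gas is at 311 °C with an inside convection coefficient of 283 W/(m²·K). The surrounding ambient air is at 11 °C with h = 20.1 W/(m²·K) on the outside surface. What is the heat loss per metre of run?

q′ ≈ 2730 W/m

Radial resistances (cylindrical: R_cond = ln(r_o/r_i)/(2πkL), R_conv = 1/(h·2πrL)):
R_inner film = 1/(h_i·2πr₁L) = 1/(283×2π×0.07×1) = 0.008034 K/W
R_brass pipe wall = ln(78/70)/(2π×108×1) = 1.595×10^-4 K/W
R_outer film = 1/(h_o·2πr_oL) = 1/(20.1×2π×0.078×1) = 0.1015 K/W
R_total = 0.1097 K/W
Q = ΔT/R_total = 300/0.1097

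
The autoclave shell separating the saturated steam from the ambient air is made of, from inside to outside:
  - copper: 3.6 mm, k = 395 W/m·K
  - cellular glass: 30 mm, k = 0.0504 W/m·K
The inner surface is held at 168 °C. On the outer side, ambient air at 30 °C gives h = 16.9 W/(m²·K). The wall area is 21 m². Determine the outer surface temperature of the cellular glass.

T ≈ 42.5 °C

Thermal resistances in series:
R_copper = L/(kA) = 0.0036/(395×21) = 4.34×10^-7 K/W
R_cellular glass = L/(kA) = 0.03/(0.0504×21) = 0.02834 K/W
R_outer film = 1/(h_o·A) = 1/(16.9×21) = 0.002818 K/W
R_total = 0.03116 K/W;  Q = ΔT/R_total = 138/0.03116 = 4428 W
T_interface = T_inner − Q·ΣR(inner→interface) = 168 − 4430×0.02835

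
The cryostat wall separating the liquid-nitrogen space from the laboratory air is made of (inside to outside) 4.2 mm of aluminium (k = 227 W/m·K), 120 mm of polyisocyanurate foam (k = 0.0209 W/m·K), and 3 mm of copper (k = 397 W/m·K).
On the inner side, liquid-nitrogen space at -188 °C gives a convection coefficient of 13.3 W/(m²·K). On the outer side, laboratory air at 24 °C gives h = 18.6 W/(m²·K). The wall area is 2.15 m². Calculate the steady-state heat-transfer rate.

Q ≈ 77.6 W

Using the resistance-network approach (series):
R_inner film = 1/(h_i·A) = 1/(13.3×2.15) = 0.03497 K/W
R_aluminium = L/(kA) = 0.0042/(227×2.15) = 8.606×10^-6 K/W
R_polyisocyanurate foam = L/(kA) = 0.12/(0.0209×2.15) = 2.671 K/W
R_copper = L/(kA) = 0.003/(397×2.15) = 3.515×10^-6 K/W
R_outer film = 1/(h_o·A) = 1/(18.6×2.15) = 0.02501 K/W
R_total = 2.731 K/W
Q = ΔT / R_total = 212 / 2.731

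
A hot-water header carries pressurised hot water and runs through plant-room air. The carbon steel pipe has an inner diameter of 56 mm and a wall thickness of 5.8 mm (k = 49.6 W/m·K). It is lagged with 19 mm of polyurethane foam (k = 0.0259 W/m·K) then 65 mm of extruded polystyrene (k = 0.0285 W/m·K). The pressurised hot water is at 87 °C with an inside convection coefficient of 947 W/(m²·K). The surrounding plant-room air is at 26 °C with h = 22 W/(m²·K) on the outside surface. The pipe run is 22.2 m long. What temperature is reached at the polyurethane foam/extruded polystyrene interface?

T ≈ 64 °C

Radial resistances (cylindrical: R_cond = ln(r_o/r_i)/(2πkL), R_conv = 1/(h·2πrL)):
R_inner film = 1/(h_i·2πr₁L) = 1/(947×2π×0.028×22.2) = 2.704×10^-4 K/W
R_carbon steel pipe wall = ln(33.8/28)/(2π×49.6×22.2) = 2.721×10^-5 K/W
R_polyurethane foam = ln(52.8/33.8)/(2π×0.0259×22.2) = 0.1235 K/W
R_extruded polystyrene = ln(117.8/52.8)/(2π×0.0285×22.2) = 0.2019 K/W
R_outer film = 1/(h_o·2πr_oL) = 1/(22×2π×0.1178×22.2) = 0.002766 K/W
R_total = 0.3284 K/W
Q = ΔT/R_total = 61/0.3284
Q = 186 W
T_interface = T_inner − Q·ΣR(inner→interface) = 87 − 186×0.1238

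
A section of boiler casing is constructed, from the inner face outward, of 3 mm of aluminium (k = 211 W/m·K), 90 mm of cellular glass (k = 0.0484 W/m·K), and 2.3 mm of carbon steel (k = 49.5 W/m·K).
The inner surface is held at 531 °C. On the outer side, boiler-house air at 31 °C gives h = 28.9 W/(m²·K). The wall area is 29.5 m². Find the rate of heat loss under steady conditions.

Treating each layer as a thermal resistance in series:
R_aluminium = L/(kA) = 0.003/(211×29.5) = 4.82×10^-7 K/W
R_cellular glass = L/(kA) = 0.09/(0.0484×29.5) = 0.06303 K/W
R_carbon steel = L/(kA) = 0.0023/(49.5×29.5) = 1.575×10^-6 K/W
R_outer film = 1/(h_o·A) = 1/(28.9×29.5) = 0.001173 K/W
R_total = 0.06421 K/W
Q = ΔT / R_total = 500 / 0.06421

Q ≈ 7790 W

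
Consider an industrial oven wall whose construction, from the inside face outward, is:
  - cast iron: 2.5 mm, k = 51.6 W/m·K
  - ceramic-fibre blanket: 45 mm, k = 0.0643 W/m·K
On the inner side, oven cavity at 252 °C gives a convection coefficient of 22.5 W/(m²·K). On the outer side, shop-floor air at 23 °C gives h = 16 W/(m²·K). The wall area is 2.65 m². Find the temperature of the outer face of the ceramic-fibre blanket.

Using the resistance-network approach (series):
R_inner film = 1/(h_i·A) = 1/(22.5×2.65) = 0.01677 K/W
R_cast iron = L/(kA) = 0.0025/(51.6×2.65) = 1.828×10^-5 K/W
R_ceramic-fibre blanket = L/(kA) = 0.045/(0.0643×2.65) = 0.2641 K/W
R_outer film = 1/(h_o·A) = 1/(16×2.65) = 0.02358 K/W
R_total = 0.3045 K/W;  Q = ΔT/R_total = 229/0.3045 = 752.1 W
T_interface = T_inner − Q·ΣR(inner→interface) = 252 − 752×0.2809

T ≈ 40.7 °C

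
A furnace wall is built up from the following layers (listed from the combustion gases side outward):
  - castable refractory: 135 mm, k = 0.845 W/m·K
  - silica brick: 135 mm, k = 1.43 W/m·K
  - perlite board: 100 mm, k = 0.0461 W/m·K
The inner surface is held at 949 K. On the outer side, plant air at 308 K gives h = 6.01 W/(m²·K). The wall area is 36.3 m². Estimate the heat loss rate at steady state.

Series thermal resistances:
R_castable refractory = L/(kA) = 0.135/(0.845×36.3) = 0.004401 K/W
R_silica brick = L/(kA) = 0.135/(1.43×36.3) = 0.002601 K/W
R_perlite board = L/(kA) = 0.1/(0.0461×36.3) = 0.05976 K/W
R_outer film = 1/(h_o·A) = 1/(6.01×36.3) = 0.004584 K/W
R_total = 0.07134 K/W
Q = ΔT / R_total = 641 / 0.07134

Q ≈ 8980 W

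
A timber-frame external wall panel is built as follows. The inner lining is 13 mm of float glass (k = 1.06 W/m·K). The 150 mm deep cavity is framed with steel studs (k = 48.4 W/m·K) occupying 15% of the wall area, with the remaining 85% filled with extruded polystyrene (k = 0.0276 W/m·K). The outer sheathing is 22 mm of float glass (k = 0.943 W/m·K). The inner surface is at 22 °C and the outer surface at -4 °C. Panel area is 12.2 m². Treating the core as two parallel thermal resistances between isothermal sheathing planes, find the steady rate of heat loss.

Sheathing layers in series; stud and cavity paths in parallel between them.
R_inner = 0.013/(1.06×12.2) = 0.001005 K/W
R_stud  = 0.15/(48.4×0.15×12.2) = 0.001694 K/W
R_cav   = 0.15/(0.0276×0.85×12.2) = 0.5241 K/W
1/R_core = 1/R_stud + 1/R_cav → R_core = 0.001688 K/W
R_outer = 0.022/(0.943×12.2) = 0.001912 K/W
R_total = 0.004606 K/W
Q = ΔT/R_total = 26/0.004606

Q ≈ 5650 W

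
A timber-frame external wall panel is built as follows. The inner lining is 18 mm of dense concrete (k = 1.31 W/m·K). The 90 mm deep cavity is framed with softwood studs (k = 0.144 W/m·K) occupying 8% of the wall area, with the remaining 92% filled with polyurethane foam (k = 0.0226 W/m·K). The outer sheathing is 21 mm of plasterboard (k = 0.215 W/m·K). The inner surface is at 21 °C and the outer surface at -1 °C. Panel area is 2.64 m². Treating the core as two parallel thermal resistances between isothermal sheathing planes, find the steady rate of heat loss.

Q ≈ 20.1 W

Sheathing layers in series; stud and cavity paths in parallel between them.
R_inner = 0.018/(1.31×2.64) = 0.005205 K/W
R_stud  = 0.09/(0.144×0.08×2.64) = 2.959 K/W
R_cav   = 0.09/(0.0226×0.92×2.64) = 1.64 K/W
1/R_core = 1/R_stud + 1/R_cav → R_core = 1.055 K/W
R_outer = 0.021/(0.215×2.64) = 0.037 K/W
R_total = 1.097 K/W
Q = ΔT/R_total = 22/1.097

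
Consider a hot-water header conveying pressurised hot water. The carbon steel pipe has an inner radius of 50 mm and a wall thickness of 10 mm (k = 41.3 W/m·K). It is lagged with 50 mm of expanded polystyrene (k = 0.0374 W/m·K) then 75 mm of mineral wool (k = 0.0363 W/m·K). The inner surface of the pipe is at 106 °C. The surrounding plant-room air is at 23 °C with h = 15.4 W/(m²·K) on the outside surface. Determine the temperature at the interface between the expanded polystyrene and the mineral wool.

Radial resistances (cylindrical: R_cond = ln(r_o/r_i)/(2πkL), R_conv = 1/(h·2πrL)):
R_carbon steel pipe wall = ln(60/50)/(2π×41.3×1) = 7.026×10^-4 K/W
R_expanded polystyrene = ln(110/60)/(2π×0.0374×1) = 2.579 K/W
R_mineral wool = ln(185/110)/(2π×0.0363×1) = 2.279 K/W
R_outer film = 1/(h_o·2πr_oL) = 1/(15.4×2π×0.185×1) = 0.05586 K/W
R_total = 4.915 K/W
Q = ΔT/R_total = 83/4.915
Q = 16.9 W/m
T_interface = T_inner − Q·ΣR(inner→interface) = 106 − 16.9×2.58

T ≈ 62.4 °C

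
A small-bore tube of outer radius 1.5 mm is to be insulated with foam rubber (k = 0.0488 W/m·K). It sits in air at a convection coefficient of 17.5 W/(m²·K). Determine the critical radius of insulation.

For a cylinder r_cr = k/h = 0.0488/17.5
r_cr = 2.79 mm; since the bare radius (1.5 mm) is below r_cr, adding a thin layer of insulation will *increase* heat loss.

r_cr ≈ 2.79 mm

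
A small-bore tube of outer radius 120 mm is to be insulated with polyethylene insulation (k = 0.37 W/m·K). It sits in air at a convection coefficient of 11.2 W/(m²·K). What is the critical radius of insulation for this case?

r_cr ≈ 33 mm

For a cylinder r_cr = k/h = 0.37/11.2
r_cr = 33 mm; since the bare radius (120 mm) is above r_cr, any added insulation will reduce heat loss.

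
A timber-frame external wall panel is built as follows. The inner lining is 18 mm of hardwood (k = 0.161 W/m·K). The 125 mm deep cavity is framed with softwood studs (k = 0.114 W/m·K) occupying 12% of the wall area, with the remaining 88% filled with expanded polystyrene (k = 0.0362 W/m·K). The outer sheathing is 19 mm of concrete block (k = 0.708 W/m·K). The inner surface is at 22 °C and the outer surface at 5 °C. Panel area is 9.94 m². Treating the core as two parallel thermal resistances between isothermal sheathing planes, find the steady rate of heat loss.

Q ≈ 58.6 W

Sheathing layers in series; stud and cavity paths in parallel between them.
R_inner = 0.018/(0.161×9.94) = 0.01125 K/W
R_stud  = 0.125/(0.114×0.12×9.94) = 0.9193 K/W
R_cav   = 0.125/(0.0362×0.88×9.94) = 0.3948 K/W
1/R_core = 1/R_stud + 1/R_cav → R_core = 0.2762 K/W
R_outer = 0.019/(0.708×9.94) = 0.0027 K/W
R_total = 0.2901 K/W
Q = ΔT/R_total = 17/0.2901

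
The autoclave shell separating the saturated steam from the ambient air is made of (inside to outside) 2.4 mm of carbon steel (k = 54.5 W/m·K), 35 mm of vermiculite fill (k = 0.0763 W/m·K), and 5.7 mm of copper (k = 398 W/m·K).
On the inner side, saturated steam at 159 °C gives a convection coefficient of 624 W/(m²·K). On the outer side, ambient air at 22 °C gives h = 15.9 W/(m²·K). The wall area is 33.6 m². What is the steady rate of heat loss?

Treating each layer as a thermal resistance in series:
R_inner film = 1/(h_i·A) = 1/(624×33.6) = 4.77×10^-5 K/W
R_carbon steel = L/(kA) = 0.0024/(54.5×33.6) = 1.311×10^-6 K/W
R_vermiculite fill = L/(kA) = 0.035/(0.0763×33.6) = 0.01365 K/W
R_copper = L/(kA) = 0.0057/(398×33.6) = 4.262×10^-7 K/W
R_outer film = 1/(h_o·A) = 1/(15.9×33.6) = 0.001872 K/W
R_total = 0.01557 K/W
Q = ΔT / R_total = 137 / 0.01557

Q ≈ 8800 W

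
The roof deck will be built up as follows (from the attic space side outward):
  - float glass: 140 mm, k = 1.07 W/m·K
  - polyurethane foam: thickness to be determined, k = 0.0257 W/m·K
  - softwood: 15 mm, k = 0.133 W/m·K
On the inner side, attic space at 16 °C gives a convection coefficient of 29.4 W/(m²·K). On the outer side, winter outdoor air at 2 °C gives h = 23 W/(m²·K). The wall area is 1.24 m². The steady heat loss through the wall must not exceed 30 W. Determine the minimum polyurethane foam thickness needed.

Using the resistance-network approach (series):
R_inner film = 1/(h_i·A) = 1/(29.4×1.24) = 0.02743 K/W
R_float glass = L/(kA) = 0.14/(1.07×1.24) = 0.1055 K/W
R_softwood = L/(kA) = 0.015/(0.133×1.24) = 0.09095 K/W
R_outer film = 1/(h_o·A) = 1/(23×1.24) = 0.03506 K/W
Sum of the known resistances R_other = 0.259 K/W
Required total resistance R_tot = ΔT/Q_allow = 14/30 = 0.4667 K/W
R_polyurethane foam = R_tot − R_other = 0.2077 K/W
L = R·k·A = 0.2077×0.0257×1.24

L ≈ 6.62 mm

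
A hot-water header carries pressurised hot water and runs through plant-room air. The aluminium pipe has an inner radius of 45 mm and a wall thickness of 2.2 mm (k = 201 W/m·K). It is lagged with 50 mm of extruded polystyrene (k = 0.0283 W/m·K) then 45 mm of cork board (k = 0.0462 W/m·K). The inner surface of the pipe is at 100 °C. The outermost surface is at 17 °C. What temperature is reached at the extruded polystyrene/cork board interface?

Radial resistances (cylindrical: R_cond = ln(r_o/r_i)/(2πkL), R_conv = 1/(h·2πrL)):
R_aluminium pipe wall = ln(47.2/45)/(2π×201×1) = 3.779×10^-5 K/W
R_extruded polystyrene = ln(97.2/47.2)/(2π×0.0283×1) = 4.063 K/W
R_cork board = ln(142.2/97.2)/(2π×0.0462×1) = 1.311 K/W
R_total = 5.373 K/W
Q = ΔT/R_total = 83/5.373
Q = 15.4 W/m
T_interface = T_inner − Q·ΣR(inner→interface) = 100 − 15.4×4.063

T ≈ 37.2 °C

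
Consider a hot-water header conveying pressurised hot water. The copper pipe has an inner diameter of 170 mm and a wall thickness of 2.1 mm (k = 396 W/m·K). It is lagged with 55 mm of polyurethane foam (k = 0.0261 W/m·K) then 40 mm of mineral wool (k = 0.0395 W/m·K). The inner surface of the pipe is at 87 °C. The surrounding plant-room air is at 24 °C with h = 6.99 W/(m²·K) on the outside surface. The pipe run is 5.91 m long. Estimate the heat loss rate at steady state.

Q ≈ 90.6 W

Treating each annulus and film as a series resistance:
R_copper pipe wall = ln(87.1/85)/(2π×396×5.91) = 1.66×10^-6 K/W
R_polyurethane foam = ln(142.1/87.1)/(2π×0.0261×5.91) = 0.505 K/W
R_mineral wool = ln(182.1/142.1)/(2π×0.0395×5.91) = 0.1691 K/W
R_outer film = 1/(h_o·2πr_oL) = 1/(6.99×2π×0.1821×5.91) = 0.02116 K/W
R_total = 0.6953 K/W
Q = ΔT/R_total = 63/0.6953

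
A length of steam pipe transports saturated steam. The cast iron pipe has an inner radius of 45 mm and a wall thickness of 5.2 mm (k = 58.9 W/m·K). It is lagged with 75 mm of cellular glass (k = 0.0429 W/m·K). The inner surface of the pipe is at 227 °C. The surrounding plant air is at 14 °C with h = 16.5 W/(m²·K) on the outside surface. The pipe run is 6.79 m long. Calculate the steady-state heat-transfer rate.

Q ≈ 417 W

Treating each annulus and film as a series resistance:
R_cast iron pipe wall = ln(50.2/45)/(2π×58.9×6.79) = 4.352×10^-5 K/W
R_cellular glass = ln(125.2/50.2)/(2π×0.0429×6.79) = 0.4993 K/W
R_outer film = 1/(h_o·2πr_oL) = 1/(16.5×2π×0.1252×6.79) = 0.01135 K/W
R_total = 0.5107 K/W
Q = ΔT/R_total = 213/0.5107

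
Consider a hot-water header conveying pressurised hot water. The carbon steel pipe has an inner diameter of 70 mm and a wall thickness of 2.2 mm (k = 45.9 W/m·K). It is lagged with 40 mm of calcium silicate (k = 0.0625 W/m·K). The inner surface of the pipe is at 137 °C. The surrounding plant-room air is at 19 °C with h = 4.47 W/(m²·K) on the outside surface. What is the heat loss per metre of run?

q′ ≈ 50.8 W/m

Per-layer cylindrical resistances, series-summed:
R_carbon steel pipe wall = ln(37.2/35)/(2π×45.9×1) = 2.114×10^-4 K/W
R_calcium silicate = ln(77.2/37.2)/(2π×0.0625×1) = 1.859 K/W
R_outer film = 1/(h_o·2πr_oL) = 1/(4.47×2π×0.0772×1) = 0.4612 K/W
R_total = 2.321 K/W
Q = ΔT/R_total = 118/2.321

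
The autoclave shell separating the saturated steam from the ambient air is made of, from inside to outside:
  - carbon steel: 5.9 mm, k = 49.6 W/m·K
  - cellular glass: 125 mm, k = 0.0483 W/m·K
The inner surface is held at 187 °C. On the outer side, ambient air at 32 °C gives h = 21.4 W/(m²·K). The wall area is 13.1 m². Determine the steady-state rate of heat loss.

Model the wall as resistances in series:
R_carbon steel = L/(kA) = 0.0059/(49.6×13.1) = 9.08×10^-6 K/W
R_cellular glass = L/(kA) = 0.125/(0.0483×13.1) = 0.1976 K/W
R_outer film = 1/(h_o·A) = 1/(21.4×13.1) = 0.003567 K/W
R_total = 0.2011 K/W
Q = ΔT / R_total = 155 / 0.2011

Q ≈ 771 W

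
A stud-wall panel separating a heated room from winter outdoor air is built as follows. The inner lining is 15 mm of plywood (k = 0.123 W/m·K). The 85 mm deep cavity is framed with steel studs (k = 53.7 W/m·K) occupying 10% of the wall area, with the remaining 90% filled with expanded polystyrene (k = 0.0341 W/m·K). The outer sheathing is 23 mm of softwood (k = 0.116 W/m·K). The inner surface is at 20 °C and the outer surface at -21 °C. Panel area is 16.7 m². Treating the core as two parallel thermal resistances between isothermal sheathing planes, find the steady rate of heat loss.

Q ≈ 2040 W

Sheathing layers in series; stud and cavity paths in parallel between them.
R_inner = 0.015/(0.123×16.7) = 0.007302 K/W
R_stud  = 0.085/(53.7×0.1×16.7) = 9.478×10^-4 K/W
R_cav   = 0.085/(0.0341×0.9×16.7) = 0.1658 K/W
1/R_core = 1/R_stud + 1/R_cav → R_core = 9.424×10^-4 K/W
R_outer = 0.023/(0.116×16.7) = 0.01187 K/W
R_total = 0.02012 K/W
Q = ΔT/R_total = 41/0.02012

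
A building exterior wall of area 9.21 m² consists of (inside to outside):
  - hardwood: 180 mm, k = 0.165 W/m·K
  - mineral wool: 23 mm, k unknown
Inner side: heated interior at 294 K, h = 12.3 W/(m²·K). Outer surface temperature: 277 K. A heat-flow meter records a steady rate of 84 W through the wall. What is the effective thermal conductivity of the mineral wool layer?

k ≈ 0.0333 W/(m·K)

Series thermal resistances:
R_inner film = 1/(h_i·A) = 1/(12.3×9.21) = 0.008827 K/W
R_hardwood = L/(kA) = 0.18/(0.165×9.21) = 0.1184 K/W
Sum of known resistances R_other = 0.1273 K/W
Total R = ΔT/Q = 17/84 = 0.2024 K/W
R_mineral wool = R_total − R_other = 0.07511 K/W
k = L/(R·A) = 0.023/(0.07511×9.21)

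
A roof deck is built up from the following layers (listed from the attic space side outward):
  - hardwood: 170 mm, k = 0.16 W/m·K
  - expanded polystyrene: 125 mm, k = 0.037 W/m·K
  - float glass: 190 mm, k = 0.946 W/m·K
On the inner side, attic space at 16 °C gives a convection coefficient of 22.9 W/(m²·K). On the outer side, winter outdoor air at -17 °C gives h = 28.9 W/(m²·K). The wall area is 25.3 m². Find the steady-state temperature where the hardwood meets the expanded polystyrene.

Model the wall as resistances in series:
R_inner film = 1/(h_i·A) = 1/(22.9×25.3) = 0.001726 K/W
R_hardwood = L/(kA) = 0.17/(0.16×25.3) = 0.042 K/W
R_expanded polystyrene = L/(kA) = 0.125/(0.037×25.3) = 0.1335 K/W
R_float glass = L/(kA) = 0.19/(0.946×25.3) = 0.007939 K/W
R_outer film = 1/(h_o·A) = 1/(28.9×25.3) = 0.001368 K/W
R_total = 0.1866 K/W;  Q = ΔT/R_total = 33/0.1866 = 176.9 W
T_interface = T_inner − Q·ΣR(inner→interface) = 16 − 177×0.04372

T ≈ 8.27 °C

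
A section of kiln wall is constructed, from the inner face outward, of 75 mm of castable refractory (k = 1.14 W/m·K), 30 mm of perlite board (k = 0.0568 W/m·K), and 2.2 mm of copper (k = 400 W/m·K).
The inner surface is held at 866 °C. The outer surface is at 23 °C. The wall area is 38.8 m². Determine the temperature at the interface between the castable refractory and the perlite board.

T ≈ 773 °C

Treating each layer as a thermal resistance in series:
R_castable refractory = L/(kA) = 0.075/(1.14×38.8) = 0.001696 K/W
R_perlite board = L/(kA) = 0.03/(0.0568×38.8) = 0.01361 K/W
R_copper = L/(kA) = 0.0022/(400×38.8) = 1.418×10^-7 K/W
R_total = 0.01531 K/W;  Q = ΔT/R_total = 843/0.01531 = 55070 W
T_interface = T_inner − Q·ΣR(inner→interface) = 866 − 55100×0.001696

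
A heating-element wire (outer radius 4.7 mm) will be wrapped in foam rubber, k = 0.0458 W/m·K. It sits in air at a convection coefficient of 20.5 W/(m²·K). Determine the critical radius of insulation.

For a cylinder r_cr = k/h = 0.0458/20.5
r_cr = 2.23 mm; since the bare radius (4.7 mm) is above r_cr, any added insulation will reduce heat loss.

r_cr ≈ 2.23 mm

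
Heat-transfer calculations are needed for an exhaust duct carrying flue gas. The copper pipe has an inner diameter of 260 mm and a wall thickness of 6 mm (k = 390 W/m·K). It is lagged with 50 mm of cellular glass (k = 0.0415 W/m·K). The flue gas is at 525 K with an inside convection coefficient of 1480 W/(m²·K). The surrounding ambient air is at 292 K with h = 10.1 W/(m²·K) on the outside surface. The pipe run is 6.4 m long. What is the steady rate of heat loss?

Q ≈ 1160 W

Radial resistances (cylindrical: R_cond = ln(r_o/r_i)/(2πkL), R_conv = 1/(h·2πrL)):
R_inner film = 1/(h_i·2πr₁L) = 1/(1480×2π×0.13×6.4) = 1.293×10^-4 K/W
R_copper pipe wall = ln(136/130)/(2π×390×6.4) = 2.877×10^-6 K/W
R_cellular glass = ln(186/136)/(2π×0.0415×6.4) = 0.1876 K/W
R_outer film = 1/(h_o·2πr_oL) = 1/(10.1×2π×0.186×6.4) = 0.01324 K/W
R_total = 0.201 K/W
Q = ΔT/R_total = 233/0.201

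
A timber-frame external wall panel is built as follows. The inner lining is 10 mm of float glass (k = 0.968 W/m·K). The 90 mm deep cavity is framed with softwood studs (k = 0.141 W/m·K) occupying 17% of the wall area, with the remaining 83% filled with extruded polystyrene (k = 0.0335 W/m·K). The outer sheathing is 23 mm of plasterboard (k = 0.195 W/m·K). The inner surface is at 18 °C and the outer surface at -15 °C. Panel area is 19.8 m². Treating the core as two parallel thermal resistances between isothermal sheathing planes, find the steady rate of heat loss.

Q ≈ 350 W

Sheathing layers in series; stud and cavity paths in parallel between them.
R_inner = 0.01/(0.968×19.8) = 5.217×10^-4 K/W
R_stud  = 0.09/(0.141×0.17×19.8) = 0.1896 K/W
R_cav   = 0.09/(0.0335×0.83×19.8) = 0.1635 K/W
1/R_core = 1/R_stud + 1/R_cav → R_core = 0.08779 K/W
R_outer = 0.023/(0.195×19.8) = 0.005957 K/W
R_total = 0.09427 K/W
Q = ΔT/R_total = 33/0.09427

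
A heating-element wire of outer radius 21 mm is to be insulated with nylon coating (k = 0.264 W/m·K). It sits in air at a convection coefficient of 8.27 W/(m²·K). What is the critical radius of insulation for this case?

For a cylinder r_cr = k/h = 0.264/8.27
r_cr = 31.9 mm; since the bare radius (21 mm) is below r_cr, adding a thin layer of insulation will *increase* heat loss.

r_cr ≈ 31.9 mm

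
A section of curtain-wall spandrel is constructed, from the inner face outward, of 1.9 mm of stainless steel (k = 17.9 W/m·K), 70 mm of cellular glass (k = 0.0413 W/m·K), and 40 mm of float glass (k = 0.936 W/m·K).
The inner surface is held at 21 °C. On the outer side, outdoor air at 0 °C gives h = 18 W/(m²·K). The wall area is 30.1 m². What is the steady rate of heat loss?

Q ≈ 352 W

Thermal resistances in series:
R_stainless steel = L/(kA) = 0.0019/(17.9×30.1) = 3.526×10^-6 K/W
R_cellular glass = L/(kA) = 0.07/(0.0413×30.1) = 0.05631 K/W
R_float glass = L/(kA) = 0.04/(0.936×30.1) = 0.00142 K/W
R_outer film = 1/(h_o·A) = 1/(18×30.1) = 0.001846 K/W
R_total = 0.05958 K/W
Q = ΔT / R_total = 21 / 0.05958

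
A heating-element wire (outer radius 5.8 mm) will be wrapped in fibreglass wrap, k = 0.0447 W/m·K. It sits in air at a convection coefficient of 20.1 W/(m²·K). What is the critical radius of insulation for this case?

For a cylinder r_cr = k/h = 0.0447/20.1
r_cr = 2.22 mm; since the bare radius (5.8 mm) is above r_cr, any added insulation will reduce heat loss.

r_cr ≈ 2.22 mm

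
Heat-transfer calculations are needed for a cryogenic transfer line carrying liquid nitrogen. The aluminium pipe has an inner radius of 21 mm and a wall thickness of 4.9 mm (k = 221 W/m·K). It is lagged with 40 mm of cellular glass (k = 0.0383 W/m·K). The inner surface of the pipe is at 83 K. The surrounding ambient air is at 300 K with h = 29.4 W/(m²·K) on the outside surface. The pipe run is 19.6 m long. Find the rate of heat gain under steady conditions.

Q ≈ 1070 W

Cylindrical conduction, so R = ln(r₂/r₁)/(2πkL) per layer, in series:
R_aluminium pipe wall = ln(25.9/21)/(2π×221×19.6) = 7.706×10^-6 K/W
R_cellular glass = ln(65.9/25.9)/(2π×0.0383×19.6) = 0.198 K/W
R_outer film = 1/(h_o·2πr_oL) = 1/(29.4×2π×0.0659×19.6) = 0.004191 K/W
R_total = 0.2022 K/W
Q = ΔT/R_total = 217/0.2022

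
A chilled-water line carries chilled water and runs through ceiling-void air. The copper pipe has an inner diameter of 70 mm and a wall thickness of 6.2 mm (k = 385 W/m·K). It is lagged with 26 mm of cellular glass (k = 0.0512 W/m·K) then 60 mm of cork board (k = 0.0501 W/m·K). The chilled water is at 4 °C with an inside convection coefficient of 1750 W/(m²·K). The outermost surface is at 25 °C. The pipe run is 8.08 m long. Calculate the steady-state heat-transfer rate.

Q ≈ 47.8 W

For a radial system each layer contributes R = ln(r_out/r_in)/(2πkL); films add R = 1/(hA).
R_inner film = 1/(h_i·2πr₁L) = 1/(1750×2π×0.035×8.08) = 3.216×10^-4 K/W
R_copper pipe wall = ln(41.2/35)/(2π×385×8.08) = 8.344×10^-6 K/W
R_cellular glass = ln(67.2/41.2)/(2π×0.0512×8.08) = 0.1882 K/W
R_cork board = ln(127.2/67.2)/(2π×0.0501×8.08) = 0.2509 K/W
R_total = 0.4394 K/W
Q = ΔT/R_total = 21/0.4394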